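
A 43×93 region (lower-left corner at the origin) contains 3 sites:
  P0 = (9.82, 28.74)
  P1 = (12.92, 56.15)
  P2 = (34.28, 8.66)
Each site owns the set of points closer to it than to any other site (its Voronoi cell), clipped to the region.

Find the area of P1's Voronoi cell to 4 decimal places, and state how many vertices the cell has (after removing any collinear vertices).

1. box [0,43]×[0,93]: [(0, 0) (43, 0) (43, 93) (0, 93)]
2. ⊥bis P1·P0 via (11.37,42.445): [(0, 43.7309) (43, 38.8677) (43, 93) (0, 93)]  |A|=2223.1291
3. ⊥bis P1·P2 via (23.6,32.405): [(0, 43.7309) (38.9796, 39.3224) (43, 41.1307) (43, 93) (0, 93)]  |A|=2218.5801
4. canonical 5-gon: [(0, 43.7309) (38.9796, 39.3224) (43, 41.1307) (43, 93) (0, 93)]
5. shoelace: 2218.5801

Area of P1's cell: 2218.5801 (5 vertices)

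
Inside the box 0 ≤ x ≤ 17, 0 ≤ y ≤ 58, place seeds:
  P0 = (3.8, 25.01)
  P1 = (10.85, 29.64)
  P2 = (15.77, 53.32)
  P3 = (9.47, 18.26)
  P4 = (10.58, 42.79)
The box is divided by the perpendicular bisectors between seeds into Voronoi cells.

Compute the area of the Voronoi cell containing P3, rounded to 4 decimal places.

1. box [0,17]×[0,58]: [(0, 0) (17, 0) (17, 58) (0, 58)]
2. ⊥bis P3·P0 via (6.635,21.635): [(0, 16.0616) (0, 0) (17, 0) (17, 30.3416)]  |A|=394.4272
3. ⊥bis P3·P1 via (10.16,23.95): [(9.488, 24.0315) (0, 16.0616) (0, 0) (17, 0) (17, 23.1205)]  |A|=367.3048
4. ⊥bis P3·P2 via (12.62,35.79): [(9.488, 24.0315) (0, 16.0616) (0, 0) (17, 0) (17, 23.1205)]  |A|=367.3048
5. ⊥bis P3·P4 via (10.025,30.525): [(9.488, 24.0315) (0, 16.0616) (0, 0) (17, 0) (17, 23.1205)]  |A|=367.3048
6. canonical 5-gon: [(9.488, 24.0315) (0, 16.0616) (0, 0) (17, 0) (17, 23.1205)]
7. shoelace: 367.3048

Area of P3's cell: 367.3048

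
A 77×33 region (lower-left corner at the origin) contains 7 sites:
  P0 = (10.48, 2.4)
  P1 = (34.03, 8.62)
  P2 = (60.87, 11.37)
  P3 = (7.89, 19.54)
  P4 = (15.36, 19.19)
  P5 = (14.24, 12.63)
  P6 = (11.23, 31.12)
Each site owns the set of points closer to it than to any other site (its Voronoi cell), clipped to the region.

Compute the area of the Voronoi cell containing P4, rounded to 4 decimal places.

1. box [0,77]×[0,33]: [(0, 0) (77, 0) (77, 33) (0, 33)]
2. ⊥bis P4·P0 via (12.92,10.795): [(0, 14.5502) (50.061, 0) (77, 0) (77, 33) (0, 33)]  |A|=2176.8016
3. ⊥bis P4·P1 via (24.695,13.905): [(0, 14.5502) (21.5193, 8.2956) (35.5056, 33) (0, 33)]  |A|=637.0851
4. ⊥bis P4·P2 via (38.115,15.28): [(0, 14.5502) (21.5193, 8.2956) (35.5056, 33) (0, 33)]  |A|=637.0851
5. ⊥bis P4·P3 via (11.625,19.365): [(11.2463, 11.2815) (21.5193, 8.2956) (35.5056, 33) (12.2639, 33)]  |A|=400.163
6. ⊥bis P4·P5 via (14.8,15.91): [(11.4896, 16.4752) (24.8579, 14.1928) (35.5056, 33) (12.2639, 33)]  |A|=329.8944
7. ⊥bis P4·P6 via (13.295,25.155): [(11.8732, 24.6628) (11.4896, 16.4752) (24.8579, 14.1928) (35.3958, 32.806)]  |A|=231.1742
8. canonical 4-gon: [(11.8732, 24.6628) (11.4896, 16.4752) (24.8579, 14.1928) (35.3958, 32.806)]
9. shoelace: 231.1742

Area of P4's cell: 231.1742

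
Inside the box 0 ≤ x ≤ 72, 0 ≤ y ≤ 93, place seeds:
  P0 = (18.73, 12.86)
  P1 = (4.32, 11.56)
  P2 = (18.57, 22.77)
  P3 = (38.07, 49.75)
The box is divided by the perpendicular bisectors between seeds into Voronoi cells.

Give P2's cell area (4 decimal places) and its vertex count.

Area of P2's cell: 962.2716 (4 vertices)

1. box [0,72]×[0,93]: [(0, 0) (72, 0) (72, 93) (0, 93)]
2. ⊥bis P2·P0 via (18.65,17.815): [(0, 17.5139) (72, 18.6764) (72, 93) (0, 93)]  |A|=5393.1513
3. ⊥bis P2·P1 via (11.445,17.165): [(0, 31.7137) (11.0304, 17.692) (72, 18.6764) (72, 93) (0, 93)]  |A|=5314.836
4. ⊥bis P2·P3 via (28.32,36.26): [(0, 56.7285) (0, 31.7137) (11.0304, 17.692) (53.0714, 18.3707)]  |A|=962.2716
5. canonical 4-gon: [(0, 56.7285) (0, 31.7137) (11.0304, 17.692) (53.0714, 18.3707)]
6. shoelace: 962.2716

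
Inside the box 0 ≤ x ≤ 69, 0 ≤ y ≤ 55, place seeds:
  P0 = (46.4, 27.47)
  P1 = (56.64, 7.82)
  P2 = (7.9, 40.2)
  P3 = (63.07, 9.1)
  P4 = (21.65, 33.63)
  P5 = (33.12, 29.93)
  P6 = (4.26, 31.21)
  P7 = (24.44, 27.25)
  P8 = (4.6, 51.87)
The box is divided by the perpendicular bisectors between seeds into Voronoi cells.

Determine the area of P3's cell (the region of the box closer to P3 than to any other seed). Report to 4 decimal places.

1. box [0,69]×[0,55]: [(0, 0) (69, 0) (69, 55) (0, 55)]
2. ⊥bis P3·P0 via (54.735,18.285): [(34.5853, 0) (69, 0) (69, 31.2299)]  |A|=537.3835
3. ⊥bis P3·P1 via (59.855,8.46): [(57.415, 20.717) (61.5391, 0) (69, 0) (69, 31.2299)]  |A|=258.1823
4. ⊥bis P3·P2 via (35.485,24.65): [(57.415, 20.717) (61.5391, 0) (69, 0) (69, 31.2299)]  |A|=258.1823
5. ⊥bis P3·P4 via (42.36,21.365): [(57.415, 20.717) (61.5391, 0) (69, 0) (69, 31.2299)]  |A|=258.1823
6. ⊥bis P3·P5 via (48.095,19.515): [(57.415, 20.717) (61.5391, 0) (69, 0) (69, 31.2299)]  |A|=258.1823
7. ⊥bis P3·P6 via (33.665,20.155): [(57.415, 20.717) (61.5391, 0) (69, 0) (69, 31.2299)]  |A|=258.1823
8. ⊥bis P3·P7 via (43.755,18.175): [(57.415, 20.717) (61.5391, 0) (69, 0) (69, 31.2299)]  |A|=258.1823
9. ⊥bis P3·P8 via (33.835,30.485): [(57.415, 20.717) (61.5391, 0) (69, 0) (69, 31.2299)]  |A|=258.1823
10. canonical 4-gon: [(57.415, 20.717) (61.5391, 0) (69, 0) (69, 31.2299)]
11. shoelace: 258.1823

Area of P3's cell: 258.1823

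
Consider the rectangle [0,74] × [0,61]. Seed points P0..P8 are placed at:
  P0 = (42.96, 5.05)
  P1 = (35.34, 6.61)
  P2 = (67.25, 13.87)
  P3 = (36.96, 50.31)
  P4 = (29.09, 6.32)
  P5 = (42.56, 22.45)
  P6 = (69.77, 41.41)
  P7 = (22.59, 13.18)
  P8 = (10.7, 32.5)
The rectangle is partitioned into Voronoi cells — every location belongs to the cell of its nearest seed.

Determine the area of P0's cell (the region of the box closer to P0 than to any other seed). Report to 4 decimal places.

Area of P0's cell: 230.6268

1. box [0,74]×[0,61]: [(0, 0) (74, 0) (74, 61) (0, 61)]
2. ⊥bis P0·P1 via (39.15,5.83): [(37.9565, 0) (74, 0) (74, 61) (50.4446, 61)]  |A|=1817.7664
3. ⊥bis P0·P2 via (55.105,9.46): [(45.3775, 36.2491) (37.9565, 0) (58.54, 0)]  |A|=373.0685
4. ⊥bis P0·P3 via (39.96,27.68): [(48.0974, 28.7588) (43.7254, 28.1792) (37.9565, 0) (58.54, 0)]  |A|=355.9065
5. ⊥bis P0·P4 via (36.025,5.685): [(48.0974, 28.7588) (43.7254, 28.1792) (37.9565, 0) (58.54, 0)]  |A|=355.9065
6. ⊥bis P0·P5 via (42.76,13.75): [(53.4579, 13.9959) (40.762, 13.7041) (37.9565, 0) (58.54, 0)]  |A|=230.6268
7. ⊥bis P0·P6 via (56.365,23.23): [(53.4579, 13.9959) (40.762, 13.7041) (37.9565, 0) (58.54, 0)]  |A|=230.6268
8. ⊥bis P0·P7 via (32.775,9.115): [(53.4579, 13.9959) (40.762, 13.7041) (37.9565, 0) (58.54, 0)]  |A|=230.6268
9. ⊥bis P0·P8 via (26.83,18.775): [(53.4579, 13.9959) (40.762, 13.7041) (37.9565, 0) (58.54, 0)]  |A|=230.6268
10. canonical 4-gon: [(53.4579, 13.9959) (40.762, 13.7041) (37.9565, 0) (58.54, 0)]
11. shoelace: 230.6268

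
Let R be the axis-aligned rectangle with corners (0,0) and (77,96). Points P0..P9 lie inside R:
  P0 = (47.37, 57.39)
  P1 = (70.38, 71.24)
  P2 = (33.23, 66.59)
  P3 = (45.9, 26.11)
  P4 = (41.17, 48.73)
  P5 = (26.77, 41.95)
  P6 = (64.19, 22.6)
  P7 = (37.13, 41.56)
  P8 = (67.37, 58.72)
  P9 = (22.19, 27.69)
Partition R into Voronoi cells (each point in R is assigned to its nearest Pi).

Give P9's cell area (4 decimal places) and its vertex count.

Area of P9's cell: 1240.9066 (5 vertices)

1. box [0,77]×[0,96]: [(0, 0) (77, 0) (77, 96) (0, 96)]
2. ⊥bis P9·P0 via (34.78,42.54): [(0, 72.0269) (0, 0) (77, 0) (77, 6.7454)]  |A|=3032.7329
3. ⊥bis P9·P1 via (46.285,49.465): [(0, 72.0269) (0, 0) (77, 0) (77, 6.7454)]  |A|=3032.7329
4. ⊥bis P9·P2 via (27.71,47.14): [(30.1816, 46.4385) (0, 55.0042) (0, 0) (77, 0) (77, 6.7454)]  |A|=2775.847
5. ⊥bis P9·P3 via (34.045,26.9): [(35.0708, 42.2935) (30.1816, 46.4385) (0, 55.0042) (0, 0) (32.2524, 0)]  |A|=1688.1674
6. ⊥bis P9·P4 via (31.68,38.21): [(34.6218, 35.5562) (19.0592, 49.5951) (0, 55.0042) (0, 0) (32.2524, 0)]  |A|=1617.2559
7. ⊥bis P9·P5 via (24.48,34.82): [(34.3613, 31.6463) (0, 42.6824) (0, 0) (32.2524, 0)]  |A|=1243.6475
8. ⊥bis P9·P6 via (43.19,25.145): [(34.3613, 31.6463) (0, 42.6824) (0, 0) (32.2524, 0)]  |A|=1243.6475
9. ⊥bis P9·P7 via (29.66,34.625): [(34.2316, 29.7007) (31.6028, 32.5323) (0, 42.6824) (0, 0) (32.2524, 0)]  |A|=1240.9066
10. ⊥bis P9·P8 via (44.78,43.205): [(34.2316, 29.7007) (31.6028, 32.5323) (0, 42.6824) (0, 0) (32.2524, 0)]  |A|=1240.9066
11. canonical 5-gon: [(34.2316, 29.7007) (31.6028, 32.5323) (0, 42.6824) (0, 0) (32.2524, 0)]
12. shoelace: 1240.9066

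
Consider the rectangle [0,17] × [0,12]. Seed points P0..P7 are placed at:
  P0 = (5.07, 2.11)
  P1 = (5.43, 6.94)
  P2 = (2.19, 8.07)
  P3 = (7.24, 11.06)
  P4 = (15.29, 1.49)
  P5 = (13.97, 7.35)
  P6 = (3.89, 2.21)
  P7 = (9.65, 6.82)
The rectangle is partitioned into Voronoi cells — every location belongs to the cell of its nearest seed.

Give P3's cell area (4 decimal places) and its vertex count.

1. box [0,17]×[0,12]: [(0, 0) (17, 0) (17, 12) (0, 12)]
2. ⊥bis P3·P0 via (6.155,6.585): [(0, 8.0773) (17, 3.9555) (17, 12) (0, 12)]  |A|=101.7206
3. ⊥bis P3·P1 via (6.335,9): [(0, 11.7831) (17, 4.3146) (17, 12) (0, 12)]  |A|=67.1692
4. ⊥bis P3·P2 via (4.715,9.565): [(4.5976, 9.7633) (17, 4.3146) (17, 12) (3.2733, 12)]  |A|=63.0098
5. ⊥bis P3·P4 via (11.265,6.275): [(4.5976, 9.7633) (11.7017, 6.6423) (17, 11.0991) (17, 12) (3.2733, 12)]  |A|=45.0367
6. ⊥bis P3·P5 via (10.605,9.205): [(4.5976, 9.7633) (9.6815, 7.5298) (12.1458, 12) (3.2733, 12)]  |A|=24.0377
7. ⊥bis P3·P6 via (5.565,6.635): [(4.5976, 9.7633) (9.6815, 7.5298) (12.1458, 12) (3.2733, 12)]  |A|=24.0377
8. ⊥bis P3·P7 via (8.445,8.94): [(4.5976, 9.7633) (7.5847, 8.451) (11.3779, 10.607) (12.1458, 12) (3.2733, 12)]  |A|=20.03
9. canonical 5-gon: [(4.5976, 9.7633) (7.5847, 8.451) (11.3779, 10.607) (12.1458, 12) (3.2733, 12)]
10. shoelace: 20.03

Area of P3's cell: 20.0300 (5 vertices)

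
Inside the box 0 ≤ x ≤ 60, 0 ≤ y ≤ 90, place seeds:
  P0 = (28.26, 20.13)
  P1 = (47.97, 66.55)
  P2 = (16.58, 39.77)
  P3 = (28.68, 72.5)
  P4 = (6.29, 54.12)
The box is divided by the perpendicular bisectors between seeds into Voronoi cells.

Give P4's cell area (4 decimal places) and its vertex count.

1. box [0,60]×[0,90]: [(0, 0) (60, 0) (60, 90) (0, 90)]
2. ⊥bis P4·P0 via (17.275,37.125): [(0, 25.959) (60, 64.741) (60, 90) (0, 90)]  |A|=2678.9991
3. ⊥bis P4·P1 via (27.13,60.335): [(0, 25.959) (31.3405, 46.2165) (18.2832, 90) (0, 90)]  |A|=1403.7889
4. ⊥bis P4·P2 via (11.435,46.945): [(0, 38.7453) (27.6547, 58.5757) (18.2832, 90) (0, 90)]  |A|=995.9843
5. ⊥bis P4·P3 via (17.485,63.31): [(0, 84.6097) (0, 38.7453) (23.6996, 55.7396)]  |A|=543.484
6. canonical 3-gon: [(0, 84.6097) (0, 38.7453) (23.6996, 55.7396)]
7. shoelace: 543.484

Area of P4's cell: 543.4840 (3 vertices)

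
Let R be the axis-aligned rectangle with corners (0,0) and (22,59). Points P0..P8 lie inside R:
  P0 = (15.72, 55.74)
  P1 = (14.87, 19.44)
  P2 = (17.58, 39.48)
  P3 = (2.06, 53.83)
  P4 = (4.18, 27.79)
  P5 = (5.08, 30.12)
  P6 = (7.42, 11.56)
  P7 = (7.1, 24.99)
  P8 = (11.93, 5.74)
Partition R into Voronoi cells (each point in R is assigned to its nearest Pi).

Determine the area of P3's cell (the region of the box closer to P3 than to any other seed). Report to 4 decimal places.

1. box [0,22]×[0,59]: [(0, 0) (22, 0) (22, 59) (0, 59)]
2. ⊥bis P3·P0 via (8.89,54.785): [(0, 0) (16.5503, 0) (8.3006, 59) (0, 59)]  |A|=733.102
3. ⊥bis P3·P1 via (8.465,36.635): [(0, 33.4819) (11.2811, 37.684) (8.3006, 59) (0, 59)]  |A|=232.4051
4. ⊥bis P3·P2 via (9.82,46.655): [(0, 36.0343) (9.9996, 46.8493) (8.3006, 59) (0, 59)]  |A|=165.2533
5. ⊥bis P3·P4 via (3.12,40.81): [(0, 40.556) (4.5211, 40.9241) (9.9996, 46.8493) (8.3006, 59) (0, 59)]  |A|=155.0319
6. ⊥bis P3·P5 via (3.57,41.975): [(0, 41.5203) (5.7495, 42.2526) (9.9996, 46.8493) (8.3006, 59) (0, 59)]  |A|=149.4826
7. ⊥bis P3·P6 via (4.74,32.695): [(0, 41.5203) (5.7495, 42.2526) (9.9996, 46.8493) (8.3006, 59) (0, 59)]  |A|=149.4826
8. ⊥bis P3·P7 via (4.58,39.41): [(0, 41.5203) (5.7495, 42.2526) (9.9996, 46.8493) (8.3006, 59) (0, 59)]  |A|=149.4826
9. ⊥bis P3·P8 via (6.995,29.785): [(0, 41.5203) (5.7495, 42.2526) (9.9996, 46.8493) (8.3006, 59) (0, 59)]  |A|=149.4826
10. canonical 5-gon: [(0, 41.5203) (5.7495, 42.2526) (9.9996, 46.8493) (8.3006, 59) (0, 59)]
11. shoelace: 149.4826

Area of P3's cell: 149.4826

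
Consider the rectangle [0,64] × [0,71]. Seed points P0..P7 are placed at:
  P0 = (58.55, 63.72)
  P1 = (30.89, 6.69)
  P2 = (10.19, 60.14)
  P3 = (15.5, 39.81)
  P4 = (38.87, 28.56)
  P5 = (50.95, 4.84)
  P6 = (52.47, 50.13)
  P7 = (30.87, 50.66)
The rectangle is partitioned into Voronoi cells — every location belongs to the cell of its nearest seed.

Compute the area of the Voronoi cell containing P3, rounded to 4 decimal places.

1. box [0,64]×[0,71]: [(0, 0) (64, 0) (64, 71) (0, 71)]
2. ⊥bis P3·P0 via (37.025,51.765): [(0, 0) (64, 0) (64, 3.1965) (26.3419, 71) (0, 71)]  |A|=3267.3227
3. ⊥bis P3·P1 via (23.195,23.25): [(0, 12.4719) (46.7764, 34.2076) (26.3419, 71) (0, 71)]  |A|=1853.4559
4. ⊥bis P3·P2 via (12.845,49.975): [(0, 46.62) (0, 12.4719) (46.7764, 34.2076) (34.8299, 55.7172)]  |A|=1227.5912
5. ⊥bis P3·P4 via (27.185,34.185): [(0, 46.62) (0, 12.4719) (21.554, 22.4875) (36.2872, 53.0934) (34.8299, 55.7172)]  |A|=927.9522
6. ⊥bis P3·P5 via (33.225,22.325): [(0, 46.62) (0, 12.4719) (21.554, 22.4875) (36.2872, 53.0934) (34.8299, 55.7172)]  |A|=927.9522
7. ⊥bis P3·P6 via (33.985,44.97): [(31.2462, 54.7812) (0, 46.62) (0, 12.4719) (21.554, 22.4875) (33.3947, 47.0846)]  |A|=904.9826
8. ⊥bis P3·P7 via (23.185,45.235): [(18.7501, 51.5174) (0, 46.62) (0, 12.4719) (21.554, 22.4875) (28.7259, 37.3859)]  |A|=772.0229
9. canonical 5-gon: [(18.7501, 51.5174) (0, 46.62) (0, 12.4719) (21.554, 22.4875) (28.7259, 37.3859)]
10. shoelace: 772.0229

Area of P3's cell: 772.0229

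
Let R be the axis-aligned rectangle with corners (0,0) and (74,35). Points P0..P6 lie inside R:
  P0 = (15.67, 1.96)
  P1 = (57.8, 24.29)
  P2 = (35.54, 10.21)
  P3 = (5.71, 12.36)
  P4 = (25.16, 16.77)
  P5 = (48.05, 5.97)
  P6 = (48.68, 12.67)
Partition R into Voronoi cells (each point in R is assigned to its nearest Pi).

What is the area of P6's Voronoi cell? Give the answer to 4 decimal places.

Area of P6's cell: 242.9986

1. box [0,74]×[0,35]: [(0, 0) (74, 0) (74, 35) (0, 35)]
2. ⊥bis P6·P0 via (32.175,7.315): [(34.5483, 0) (74, 0) (74, 35) (23.1927, 35)]  |A|=1579.5323
3. ⊥bis P6·P1 via (53.24,18.48): [(34.5483, 0) (74, 0) (74, 2.1864) (32.1915, 35) (23.1927, 35)]  |A|=893.5892
4. ⊥bis P6·P2 via (42.11,11.44): [(44.2517, 0) (74, 0) (74, 2.1864) (38.6479, 29.9327)]  |A|=483.8699
5. ⊥bis P6·P3 via (27.195,12.515): [(44.2517, 0) (74, 0) (74, 2.1864) (38.6479, 29.9327)]  |A|=483.8699
6. ⊥bis P6·P4 via (36.92,14.72): [(39.1264, 27.377) (44.2517, 0) (74, 0) (74, 2.1864) (39.4607, 29.2948)]  |A|=482.984
7. ⊥bis P6·P5 via (48.365,9.32): [(39.1264, 27.377) (42.4019, 9.8807) (67.1631, 7.5524) (39.4607, 29.2948)]  |A|=242.9986
8. canonical 4-gon: [(39.1264, 27.377) (42.4019, 9.8807) (67.1631, 7.5524) (39.4607, 29.2948)]
9. shoelace: 242.9986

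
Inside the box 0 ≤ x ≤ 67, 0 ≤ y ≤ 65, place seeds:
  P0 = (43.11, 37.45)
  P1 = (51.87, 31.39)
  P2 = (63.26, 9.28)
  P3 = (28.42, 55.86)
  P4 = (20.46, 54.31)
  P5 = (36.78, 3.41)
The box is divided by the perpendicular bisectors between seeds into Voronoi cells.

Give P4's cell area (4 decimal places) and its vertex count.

1. box [0,67]×[0,65]: [(0, 0) (67, 0) (67, 65) (0, 65)]
2. ⊥bis P4·P0 via (31.785,45.88): [(0, 3.1795) (46.0174, 65) (0, 65)]  |A|=1422.4082
3. ⊥bis P4·P1 via (36.165,42.85): [(0, 3.1795) (46.0174, 65) (0, 65)]  |A|=1422.4082
4. ⊥bis P4·P2 via (41.86,31.795): [(0, 3.1795) (46.0174, 65) (0, 65)]  |A|=1422.4082
5. ⊥bis P4·P3 via (24.44,55.085): [(0, 3.1795) (27.3838, 39.9673) (22.5093, 65) (0, 65)]  |A|=1128.1733
6. ⊥bis P4·P5 via (28.62,28.86): [(0, 19.6836) (16.1364, 24.8574) (27.3838, 39.9673) (22.5093, 65) (0, 65)]  |A|=995.0151
7. canonical 5-gon: [(0, 19.6836) (16.1364, 24.8574) (27.3838, 39.9673) (22.5093, 65) (0, 65)]
8. shoelace: 995.0151

Area of P4's cell: 995.0151 (5 vertices)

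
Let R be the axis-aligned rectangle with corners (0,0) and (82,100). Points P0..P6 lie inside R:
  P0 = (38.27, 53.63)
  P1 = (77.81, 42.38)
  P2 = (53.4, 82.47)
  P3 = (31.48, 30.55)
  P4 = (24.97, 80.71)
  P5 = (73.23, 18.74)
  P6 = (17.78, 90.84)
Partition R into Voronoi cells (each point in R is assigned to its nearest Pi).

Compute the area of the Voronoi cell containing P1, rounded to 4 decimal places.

Area of P1's cell: 811.6936

1. box [0,82]×[0,100]: [(0, 0) (82, 0) (82, 100) (0, 100)]
2. ⊥bis P1·P0 via (58.04,48.005): [(44.3815, 0) (82, 0) (82, 100) (72.8337, 100)]  |A|=2339.2379
3. ⊥bis P1·P2 via (65.605,62.425): [(61.4173, 59.8752) (44.3815, 0) (82, 0) (82, 72.4076)]  |A|=1871.3777
4. ⊥bis P1·P3 via (54.645,36.465): [(61.4173, 59.8752) (54.6978, 36.2583) (63.9561, 0) (82, 0) (82, 72.4076)]  |A|=1516.5086
5. ⊥bis P1·P4 via (51.39,61.545): [(61.4173, 59.8752) (54.6978, 36.2583) (63.9561, 0) (82, 0) (82, 72.4076)]  |A|=1516.5086
6. ⊥bis P1·P5 via (75.52,30.56): [(61.4173, 59.8752) (54.6978, 36.2583) (55.1448, 34.5075) (82, 29.3046) (82, 72.4076)]  |A|=811.6936
7. ⊥bis P1·P6 via (47.795,66.61): [(61.4173, 59.8752) (54.6978, 36.2583) (55.1448, 34.5075) (82, 29.3046) (82, 72.4076)]  |A|=811.6936
8. canonical 5-gon: [(61.4173, 59.8752) (54.6978, 36.2583) (55.1448, 34.5075) (82, 29.3046) (82, 72.4076)]
9. shoelace: 811.6936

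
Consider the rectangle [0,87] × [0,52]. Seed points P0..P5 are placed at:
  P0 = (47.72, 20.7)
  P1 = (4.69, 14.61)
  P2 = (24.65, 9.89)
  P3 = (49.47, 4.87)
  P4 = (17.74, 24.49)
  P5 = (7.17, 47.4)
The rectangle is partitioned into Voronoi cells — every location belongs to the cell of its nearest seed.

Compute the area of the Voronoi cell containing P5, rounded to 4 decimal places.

1. box [0,87]×[0,52]: [(0, 0) (87, 0) (87, 52) (0, 52)]
2. ⊥bis P5·P0 via (27.445,34.05): [(0, 0) (5.0249, 0) (39.2641, 52) (0, 52)]  |A|=1151.5144
3. ⊥bis P5·P1 via (5.93,31.005): [(0, 31.4535) (24.5145, 29.5994) (39.2641, 52) (0, 52)]  |A|=691.6136
4. ⊥bis P5·P2 via (15.91,28.645): [(0, 31.4535) (18.8736, 30.026) (27.4169, 34.0073) (39.2641, 52) (0, 52)]  |A|=678.562
5. ⊥bis P5·P3 via (28.32,26.135): [(0, 31.4535) (18.8736, 30.026) (27.4169, 34.0073) (39.2641, 52) (0, 52)]  |A|=678.562
6. ⊥bis P5·P4 via (12.455,35.945): [(0, 31.4535) (2.3368, 31.2768) (35.778, 46.7055) (39.2641, 52) (0, 52)]  |A|=492.4795
7. canonical 5-gon: [(0, 31.4535) (2.3368, 31.2768) (35.778, 46.7055) (39.2641, 52) (0, 52)]
8. shoelace: 492.4795

Area of P5's cell: 492.4795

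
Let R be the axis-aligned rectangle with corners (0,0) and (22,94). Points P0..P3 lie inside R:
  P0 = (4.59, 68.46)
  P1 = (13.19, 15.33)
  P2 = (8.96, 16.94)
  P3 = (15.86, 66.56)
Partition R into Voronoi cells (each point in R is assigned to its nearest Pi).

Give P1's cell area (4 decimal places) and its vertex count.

1. box [0,22]×[0,94]: [(0, 0) (22, 0) (22, 94) (0, 94)]
2. ⊥bis P1·P0 via (8.89,41.895): [(0, 40.456) (0, 0) (22, 0) (22, 44.0171)]  |A|=929.2039
3. ⊥bis P1·P2 via (11.075,16.135): [(21.6668, 43.9631) (4.9338, 0) (22, 0) (22, 44.0171)]  |A|=382.4755
4. ⊥bis P1·P3 via (14.525,40.945): [(20.4015, 40.6387) (4.9338, 0) (22, 0) (22, 40.5554)]  |A|=379.1891
5. canonical 4-gon: [(20.4015, 40.6387) (4.9338, 0) (22, 0) (22, 40.5554)]
6. shoelace: 379.1891

Area of P1's cell: 379.1891 (4 vertices)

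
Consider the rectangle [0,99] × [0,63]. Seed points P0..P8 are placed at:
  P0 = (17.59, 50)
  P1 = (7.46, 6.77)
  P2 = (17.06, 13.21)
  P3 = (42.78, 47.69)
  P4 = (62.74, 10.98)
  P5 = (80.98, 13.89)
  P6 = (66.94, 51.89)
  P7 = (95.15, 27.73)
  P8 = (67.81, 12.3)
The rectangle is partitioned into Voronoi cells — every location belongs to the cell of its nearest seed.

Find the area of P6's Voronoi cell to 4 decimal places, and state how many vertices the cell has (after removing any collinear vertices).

1. box [0,99]×[0,63]: [(0, 0) (99, 0) (99, 63) (0, 63)]
2. ⊥bis P6·P0 via (42.265,50.945): [(44.2161, 0) (99, 0) (99, 63) (41.8033, 63)]  |A|=3527.3888
3. ⊥bis P6·P1 via (37.2,29.33): [(43.4061, 21.1487) (59.449, 0) (99, 0) (99, 63) (41.8033, 63)]  |A|=3366.3109
4. ⊥bis P6·P2 via (42,32.55): [(43.0199, 31.2348) (67.2413, 0) (99, 0) (99, 63) (41.8033, 63)]  |A|=3167.795
5. ⊥bis P6·P3 via (54.86,49.79): [(62.439, 6.1928) (67.2413, 0) (99, 0) (99, 63) (52.5636, 63)]  |A|=2568.9719
6. ⊥bis P6·P4 via (64.84,31.435): [(57.9275, 32.1447) (99, 27.928) (99, 63) (52.5636, 63)]  |A|=1436.6538
7. ⊥bis P6·P5 via (73.96,32.89): [(57.9275, 32.1447) (68.8952, 31.0187) (99, 42.1416) (99, 63) (52.5636, 63)]  |A|=1222.7043
8. ⊥bis P6·P7 via (81.045,39.81): [(57.9275, 32.1447) (68.8952, 31.0187) (75.6547, 33.5162) (99, 60.7748) (99, 63) (52.5636, 63)]  |A|=1005.2057
9. ⊥bis P6·P8 via (67.375,32.095): [(57.9275, 32.1447) (59.9917, 31.9327) (72.0886, 32.1986) (75.6547, 33.5162) (99, 60.7748) (99, 63) (52.5636, 63)]  |A|=998.4935
10. canonical 7-gon: [(57.9275, 32.1447) (59.9917, 31.9327) (72.0886, 32.1986) (75.6547, 33.5162) (99, 60.7748) (99, 63) (52.5636, 63)]
11. shoelace: 998.4935

Area of P6's cell: 998.4935 (7 vertices)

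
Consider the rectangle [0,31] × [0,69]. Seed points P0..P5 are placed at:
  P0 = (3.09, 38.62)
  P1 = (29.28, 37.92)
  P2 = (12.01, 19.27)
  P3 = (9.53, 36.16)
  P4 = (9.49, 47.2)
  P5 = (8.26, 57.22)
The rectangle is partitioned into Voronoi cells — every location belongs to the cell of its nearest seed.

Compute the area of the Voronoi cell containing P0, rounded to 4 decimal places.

1. box [0,31]×[0,69]: [(0, 0) (31, 0) (31, 69) (0, 69)]
2. ⊥bis P0·P1 via (16.185,38.27): [(0, 0) (15.1621, 0) (17.0063, 69) (0, 69)]  |A|=1109.8123
3. ⊥bis P0·P2 via (7.55,28.945): [(0, 25.4646) (16.0404, 32.8589) (17.0063, 69) (0, 69)]  |A|=656.4761
4. ⊥bis P0·P3 via (6.31,37.39): [(0, 25.4646) (2.1296, 26.4463) (16.9026, 65.1204) (17.0063, 69) (0, 69)]  |A|=434.8508
5. ⊥bis P0·P4 via (6.29,42.91): [(0, 47.6018) (0, 25.4646) (2.1296, 26.4463) (7.9466, 41.6743)]  |A|=101.3174
6. ⊥bis P0·P5 via (5.675,47.92): [(0, 47.6018) (0, 25.4646) (2.1296, 26.4463) (7.9466, 41.6743)]  |A|=101.3174
7. canonical 4-gon: [(0, 47.6018) (0, 25.4646) (2.1296, 26.4463) (7.9466, 41.6743)]
8. shoelace: 101.3174

Area of P0's cell: 101.3174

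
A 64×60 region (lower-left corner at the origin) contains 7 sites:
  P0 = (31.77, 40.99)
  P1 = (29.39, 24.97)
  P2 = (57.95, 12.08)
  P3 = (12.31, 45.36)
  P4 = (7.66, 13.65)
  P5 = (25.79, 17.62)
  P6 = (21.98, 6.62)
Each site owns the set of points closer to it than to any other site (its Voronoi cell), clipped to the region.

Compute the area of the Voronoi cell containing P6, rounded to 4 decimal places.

Area of P6's cell: 299.9202

1. box [0,64]×[0,60]: [(0, 0) (64, 0) (64, 60) (0, 60)]
2. ⊥bis P6·P0 via (26.875,23.805): [(0, 31.4601) (0, 0) (64, 0) (64, 13.2303)]  |A|=1430.092
3. ⊥bis P6·P1 via (25.685,15.795): [(0, 26.167) (0, 0) (64, 0) (64, 0.3228)]  |A|=847.6742
4. ⊥bis P6·P2 via (39.965,9.35): [(39.8553, 10.0728) (0, 26.167) (0, 0) (41.3843, 0)]  |A|=729.8746
5. ⊥bis P6·P3 via (17.145,25.99): [(39.8553, 10.0728) (6.8203, 23.4128) (0, 21.7104) (0, 0) (41.3843, 0)]  |A|=714.6768
6. ⊥bis P6·P4 via (14.82,10.135): [(39.8553, 10.0728) (18.9365, 18.5202) (9.8445, 0) (41.3843, 0)]  |A|=390.9587
7. ⊥bis P6·P5 via (23.885,12.12): [(40.4135, 6.3951) (16.9702, 14.515) (9.8445, 0) (41.3843, 0)]  |A|=299.9202
8. canonical 4-gon: [(40.4135, 6.3951) (16.9702, 14.515) (9.8445, 0) (41.3843, 0)]
9. shoelace: 299.9202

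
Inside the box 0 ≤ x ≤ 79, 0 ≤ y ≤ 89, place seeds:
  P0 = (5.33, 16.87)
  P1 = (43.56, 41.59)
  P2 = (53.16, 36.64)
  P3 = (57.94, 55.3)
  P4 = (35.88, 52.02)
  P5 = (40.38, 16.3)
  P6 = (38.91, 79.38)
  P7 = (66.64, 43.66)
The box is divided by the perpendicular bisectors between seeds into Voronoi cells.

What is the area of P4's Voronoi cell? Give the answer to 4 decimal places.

Area of P4's cell: 1134.5733

1. box [0,79]×[0,89]: [(0, 0) (79, 0) (79, 89) (0, 89)]
2. ⊥bis P4·P0 via (20.605,34.445): [(0, 52.3535) (60.2365, 0) (79, 0) (79, 89) (0, 89)]  |A|=5454.2056
3. ⊥bis P4·P1 via (39.72,46.805): [(0, 52.3535) (21.6733, 33.5165) (79, 75.7283) (79, 89) (0, 89)]  |A|=2969.133
4. ⊥bis P4·P2 via (44.52,44.33): [(0, 52.3535) (21.6733, 33.5165) (60.0402, 61.7675) (79, 83.0696) (79, 89) (0, 89)]  |A|=2899.539
5. ⊥bis P4·P3 via (46.91,53.66): [(0, 52.3535) (21.6733, 33.5165) (47.1192, 52.2533) (41.6555, 89) (0, 89)]  |A|=2071.4324
6. ⊥bis P4·P5 via (38.13,34.16): [(0, 52.3535) (21.6733, 33.5165) (47.1192, 52.2533) (41.6555, 89) (0, 89)]  |A|=2071.4324
7. ⊥bis P4·P6 via (37.395,65.7): [(0, 69.8413) (0, 52.3535) (21.6733, 33.5165) (47.1192, 52.2533) (45.2492, 64.8302)]  |A|=1134.5733
8. ⊥bis P4·P7 via (51.26,47.84): [(0, 69.8413) (0, 52.3535) (21.6733, 33.5165) (47.1192, 52.2533) (45.2492, 64.8302)]  |A|=1134.5733
9. canonical 5-gon: [(0, 69.8413) (0, 52.3535) (21.6733, 33.5165) (47.1192, 52.2533) (45.2492, 64.8302)]
10. shoelace: 1134.5733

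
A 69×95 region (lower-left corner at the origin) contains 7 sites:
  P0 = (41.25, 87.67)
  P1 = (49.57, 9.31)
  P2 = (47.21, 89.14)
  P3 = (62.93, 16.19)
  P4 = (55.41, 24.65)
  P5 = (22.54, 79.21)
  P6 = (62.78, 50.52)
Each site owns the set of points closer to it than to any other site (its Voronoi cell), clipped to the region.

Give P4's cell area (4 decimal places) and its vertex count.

Area of P4's cell: 955.1873 (5 vertices)

1. box [0,69]×[0,95]: [(0, 0) (69, 0) (69, 95) (0, 95)]
2. ⊥bis P4·P0 via (48.33,56.16): [(0, 45.3007) (0, 0) (69, 0) (69, 60.8044)]  |A|=3660.6245
3. ⊥bis P4·P1 via (52.49,16.98): [(0, 45.3007) (0, 36.9632) (69, 10.6946) (69, 60.8044)]  |A|=2016.4328
4. ⊥bis P4·P2 via (51.31,56.895): [(51.9807, 56.9803) (0, 45.3007) (0, 36.9632) (69, 10.6946) (69, 59.1443)]  |A|=2002.3064
5. ⊥bis P4·P3 via (59.17,20.42): [(51.9807, 56.9803) (0, 45.3007) (0, 36.9632) (54.4574, 16.231) (69, 29.1578) (69, 59.1443)]  |A|=1868.0548
6. ⊥bis P4·P5 via (38.975,51.93): [(51.9807, 56.9803) (44.6082, 55.3237) (8.6597, 33.6664) (54.4574, 16.231) (69, 29.1578) (69, 59.1443)]  |A|=1529.0629
7. ⊥bis P4·P6 via (59.095,37.585): [(29.2684, 46.0822) (8.6597, 33.6664) (54.4574, 16.231) (69, 29.1578) (69, 34.7632)]  |A|=955.1873
8. canonical 5-gon: [(29.2684, 46.0822) (8.6597, 33.6664) (54.4574, 16.231) (69, 29.1578) (69, 34.7632)]
9. shoelace: 955.1873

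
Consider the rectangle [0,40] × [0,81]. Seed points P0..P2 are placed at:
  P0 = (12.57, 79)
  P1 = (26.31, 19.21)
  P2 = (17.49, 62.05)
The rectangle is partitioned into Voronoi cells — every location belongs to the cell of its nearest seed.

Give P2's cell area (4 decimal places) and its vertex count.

1. box [0,40]×[0,81]: [(0, 0) (40, 0) (40, 81) (0, 81)]
2. ⊥bis P2·P0 via (15.03,70.525): [(0, 66.1623) (0, 0) (40, 0) (40, 77.7729)]  |A|=2878.7048
3. ⊥bis P2·P1 via (21.9,40.63): [(0, 66.1623) (0, 36.1212) (40, 44.3565) (40, 77.7729)]  |A|=1269.1518
4. canonical 4-gon: [(0, 66.1623) (0, 36.1212) (40, 44.3565) (40, 77.7729)]
5. shoelace: 1269.1518

Area of P2's cell: 1269.1518 (4 vertices)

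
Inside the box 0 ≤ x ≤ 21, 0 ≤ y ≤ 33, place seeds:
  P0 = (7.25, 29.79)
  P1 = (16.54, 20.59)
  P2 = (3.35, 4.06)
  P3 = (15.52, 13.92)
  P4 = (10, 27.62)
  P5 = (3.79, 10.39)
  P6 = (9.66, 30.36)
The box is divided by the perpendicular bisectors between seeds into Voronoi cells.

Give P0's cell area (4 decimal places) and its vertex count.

1. box [0,21]×[0,33]: [(0, 0) (21, 0) (21, 33) (0, 33)]
2. ⊥bis P0·P1 via (11.895,25.19): [(0, 13.1786) (19.6293, 33) (0, 33)]  |A|=194.5401
3. ⊥bis P0·P2 via (5.3,16.925): [(0, 17.7283) (3.9176, 17.1345) (19.6293, 33) (0, 33)]  |A|=185.6282
4. ⊥bis P0·P3 via (11.385,21.855): [(0, 17.7283) (2.685, 17.3214) (5.6143, 18.8478) (19.6293, 33) (0, 33)]  |A|=184.4139
5. ⊥bis P0·P4 via (8.625,28.705): [(0, 17.7747) (12.0141, 33) (0, 33)]  |A|=91.4595
6. ⊥bis P0·P5 via (5.52,20.09): [(0, 21.0745) (2.2826, 20.6674) (12.0141, 33) (0, 33)]  |A|=87.6934
7. ⊥bis P0·P6 via (8.455,30.075): [(0, 21.0745) (2.2826, 20.6674) (8.7435, 28.8552) (7.7632, 33) (0, 33)]  |A|=78.8837
8. canonical 5-gon: [(0, 21.0745) (2.2826, 20.6674) (8.7435, 28.8552) (7.7632, 33) (0, 33)]
9. shoelace: 78.8837

Area of P0's cell: 78.8837 (5 vertices)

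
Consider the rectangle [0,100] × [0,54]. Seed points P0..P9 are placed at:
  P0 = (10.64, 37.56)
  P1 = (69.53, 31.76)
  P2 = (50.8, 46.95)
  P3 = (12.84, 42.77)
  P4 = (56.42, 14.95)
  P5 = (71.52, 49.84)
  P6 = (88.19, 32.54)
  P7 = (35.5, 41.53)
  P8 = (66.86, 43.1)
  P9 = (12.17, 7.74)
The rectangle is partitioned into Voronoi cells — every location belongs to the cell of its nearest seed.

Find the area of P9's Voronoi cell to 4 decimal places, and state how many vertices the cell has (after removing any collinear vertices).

1. box [0,100]×[0,54]: [(0, 0) (100, 0) (100, 54) (0, 54)]
2. ⊥bis P9·P0 via (11.405,22.65): [(0, 22.0648) (0, 0) (100, 0) (100, 27.1956)]  |A|=2463.0226
3. ⊥bis P9·P1 via (40.85,19.75): [(39.0418, 24.068) (0, 22.0648) (0, 0) (49.1205, 0)]  |A|=1021.841
4. ⊥bis P9·P2 via (31.485,27.345): [(42.013, 16.9727) (35.0206, 23.8617) (0, 22.0648) (0, 0) (49.1205, 0)]  |A|=1007.2689
5. ⊥bis P9·P3 via (12.505,25.255): [(42.013, 16.9727) (35.0206, 23.8617) (0, 22.0648) (0, 0) (49.1205, 0)]  |A|=1007.2689
6. ⊥bis P9·P4 via (34.295,11.345): [(32.2785, 23.721) (0, 22.0648) (0, 0) (36.1435, 0)]  |A|=784.7896
7. ⊥bis P9·P5 via (41.845,28.79): [(32.2785, 23.721) (0, 22.0648) (0, 0) (36.1435, 0)]  |A|=784.7896
8. ⊥bis P9·P6 via (50.18,20.14): [(32.2785, 23.721) (0, 22.0648) (0, 0) (36.1435, 0)]  |A|=784.7896
9. ⊥bis P9·P7 via (23.835,24.635): [(33.181, 18.1822) (25.6513, 23.3809) (0, 22.0648) (0, 0) (36.1435, 0)]  |A|=766.2828
10. ⊥bis P9·P8 via (39.515,25.42): [(33.181, 18.1822) (25.6513, 23.3809) (0, 22.0648) (0, 0) (36.1435, 0)]  |A|=766.2828
11. canonical 5-gon: [(33.181, 18.1822) (25.6513, 23.3809) (0, 22.0648) (0, 0) (36.1435, 0)]
12. shoelace: 766.2828

Area of P9's cell: 766.2828 (5 vertices)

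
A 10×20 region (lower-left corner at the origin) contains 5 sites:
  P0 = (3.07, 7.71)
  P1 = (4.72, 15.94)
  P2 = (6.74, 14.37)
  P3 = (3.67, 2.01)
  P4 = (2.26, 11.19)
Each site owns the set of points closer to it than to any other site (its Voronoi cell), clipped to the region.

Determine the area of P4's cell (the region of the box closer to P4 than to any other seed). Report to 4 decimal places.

Area of P4's cell: 24.3702

1. box [0,10]×[0,20]: [(0, 0) (10, 0) (10, 20) (0, 20)]
2. ⊥bis P4·P0 via (2.665,9.45): [(0, 8.8297) (10, 11.1573) (10, 20) (0, 20)]  |A|=100.0651
3. ⊥bis P4·P1 via (3.49,13.565): [(0, 15.3725) (0, 8.8297) (8.7161, 10.8584)]  |A|=28.5136
4. ⊥bis P4·P2 via (4.5,12.78): [(4.206, 13.1942) (0, 15.3725) (0, 8.8297) (6.2684, 10.2887)]  |A|=24.3702
5. ⊥bis P4·P3 via (2.965,6.6): [(4.206, 13.1942) (0, 15.3725) (0, 8.8297) (6.2684, 10.2887)]  |A|=24.3702
6. canonical 4-gon: [(4.206, 13.1942) (0, 15.3725) (0, 8.8297) (6.2684, 10.2887)]
7. shoelace: 24.3702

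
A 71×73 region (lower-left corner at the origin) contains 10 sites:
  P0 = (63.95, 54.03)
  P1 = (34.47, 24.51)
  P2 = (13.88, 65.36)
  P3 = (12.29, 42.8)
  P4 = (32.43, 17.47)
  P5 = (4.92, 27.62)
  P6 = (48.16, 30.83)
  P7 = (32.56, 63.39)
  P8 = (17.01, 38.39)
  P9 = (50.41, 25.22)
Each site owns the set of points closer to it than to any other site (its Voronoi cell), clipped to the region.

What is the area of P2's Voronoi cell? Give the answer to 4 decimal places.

Area of P2's cell: 434.4872

1. box [0,71]×[0,73]: [(0, 0) (71, 0) (71, 73) (0, 73)]
2. ⊥bis P2·P0 via (38.915,59.695): [(0, 0) (25.407, 0) (41.9257, 73) (0, 73)]  |A|=2457.6444
3. ⊥bis P2·P1 via (24.175,44.935): [(0, 32.7499) (37.0427, 51.4208) (41.9257, 73) (0, 73)]  |A|=1197.848
4. ⊥bis P2·P3 via (13.085,54.08): [(0, 55.0022) (37.2589, 52.3763) (41.9257, 73) (0, 73)]  |A|=767.6212
5. ⊥bis P2·P4 via (23.155,41.415): [(0, 55.0022) (37.2589, 52.3763) (41.9257, 73) (0, 73)]  |A|=767.6212
6. ⊥bis P2·P5 via (9.4,46.49): [(0, 55.0022) (37.2589, 52.3763) (41.9257, 73) (0, 73)]  |A|=767.6212
7. ⊥bis P2·P6 via (31.02,48.095): [(0, 55.0022) (35.4602, 52.503) (37.817, 54.8428) (41.9257, 73) (0, 73)]  |A|=765.3675
8. ⊥bis P2·P7 via (23.22,64.375): [(0, 55.0022) (22.0675, 53.4469) (24.1296, 73) (0, 73)]  |A|=434.4872
9. ⊥bis P2·P8 via (15.445,51.875): [(0, 55.0022) (22.0675, 53.4469) (24.1296, 73) (0, 73)]  |A|=434.4872
10. ⊥bis P2·P9 via (32.145,45.29): [(0, 55.0022) (22.0675, 53.4469) (24.1296, 73) (0, 73)]  |A|=434.4872
11. canonical 4-gon: [(0, 55.0022) (22.0675, 53.4469) (24.1296, 73) (0, 73)]
12. shoelace: 434.4872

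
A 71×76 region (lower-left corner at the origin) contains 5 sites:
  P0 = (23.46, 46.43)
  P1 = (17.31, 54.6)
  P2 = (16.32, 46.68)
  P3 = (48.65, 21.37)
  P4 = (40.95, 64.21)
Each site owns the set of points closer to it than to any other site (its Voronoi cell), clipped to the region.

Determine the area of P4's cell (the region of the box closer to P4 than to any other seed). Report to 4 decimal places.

1. box [0,71]×[0,76]: [(0, 0) (71, 0) (71, 76) (0, 76)]
2. ⊥bis P4·P0 via (32.205,55.32): [(71, 17.1578) (71, 76) (11.1821, 76)]  |A|=1759.9093
3. ⊥bis P4·P1 via (29.13,59.405): [(29.8481, 57.6384) (71, 17.1578) (71, 76) (22.3839, 76)]  |A|=1657.068
4. ⊥bis P4·P2 via (28.635,55.445): [(29.8481, 57.6384) (71, 17.1578) (71, 76) (22.3839, 76)]  |A|=1657.068
5. ⊥bis P4·P3 via (44.8,42.79): [(29.8481, 57.6384) (44.9207, 42.8117) (71, 47.4992) (71, 76) (22.3839, 76)]  |A|=1261.427
6. canonical 5-gon: [(29.8481, 57.6384) (44.9207, 42.8117) (71, 47.4992) (71, 76) (22.3839, 76)]
7. shoelace: 1261.427

Area of P4's cell: 1261.4270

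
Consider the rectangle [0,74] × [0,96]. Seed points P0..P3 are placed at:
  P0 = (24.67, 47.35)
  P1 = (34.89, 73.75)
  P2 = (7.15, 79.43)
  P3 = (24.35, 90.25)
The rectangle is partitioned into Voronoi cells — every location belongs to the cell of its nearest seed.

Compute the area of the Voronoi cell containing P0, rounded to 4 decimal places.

1. box [0,74]×[0,96]: [(0, 0) (74, 0) (74, 96) (0, 96)]
2. ⊥bis P0·P1 via (29.78,60.55): [(0, 72.0785) (0, 0) (74, 0) (74, 43.4315)]  |A|=4273.8689
3. ⊥bis P0·P2 via (15.91,63.39): [(18.6203, 64.8702) (0, 54.701) (0, 0) (74, 0) (74, 43.4315)]  |A|=4112.0823
4. ⊥bis P0·P3 via (24.51,68.8): [(18.6203, 64.8702) (0, 54.701) (0, 0) (74, 0) (74, 43.4315)]  |A|=4112.0823
5. canonical 5-gon: [(18.6203, 64.8702) (0, 54.701) (0, 0) (74, 0) (74, 43.4315)]
6. shoelace: 4112.0823

Area of P0's cell: 4112.0823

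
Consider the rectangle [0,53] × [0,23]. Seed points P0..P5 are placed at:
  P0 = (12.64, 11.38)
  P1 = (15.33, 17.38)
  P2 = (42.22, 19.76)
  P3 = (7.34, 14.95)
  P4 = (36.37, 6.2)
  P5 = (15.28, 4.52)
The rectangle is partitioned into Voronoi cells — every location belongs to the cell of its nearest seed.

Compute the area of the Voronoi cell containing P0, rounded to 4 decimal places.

Area of P0's cell: 75.3689

1. box [0,53]×[0,23]: [(0, 0) (53, 0) (53, 23) (0, 23)]
2. ⊥bis P0·P1 via (13.985,14.38): [(0, 20.6499) (0, 0) (46.0593, 0)]  |A|=475.5614
3. ⊥bis P0·P2 via (27.43,15.57): [(29.7723, 7.302) (0, 20.6499) (0, 0) (31.841, 0)]  |A|=423.65
4. ⊥bis P0·P3 via (9.99,13.165): [(29.7723, 7.302) (11.5452, 15.4738) (1.1223, 0) (31.841, 0)]  |A|=295.7633
5. ⊥bis P0·P4 via (24.505,8.79): [(24.6787, 9.5857) (11.5452, 15.4738) (1.1223, 0) (22.5862, 0)]  |A|=235.1721
6. ⊥bis P0·P5 via (13.96,7.95): [(21.6909, 10.9252) (11.5452, 15.4738) (3.8588, 4.0627)]  |A|=75.3689
7. canonical 3-gon: [(21.6909, 10.9252) (11.5452, 15.4738) (3.8588, 4.0627)]
8. shoelace: 75.3689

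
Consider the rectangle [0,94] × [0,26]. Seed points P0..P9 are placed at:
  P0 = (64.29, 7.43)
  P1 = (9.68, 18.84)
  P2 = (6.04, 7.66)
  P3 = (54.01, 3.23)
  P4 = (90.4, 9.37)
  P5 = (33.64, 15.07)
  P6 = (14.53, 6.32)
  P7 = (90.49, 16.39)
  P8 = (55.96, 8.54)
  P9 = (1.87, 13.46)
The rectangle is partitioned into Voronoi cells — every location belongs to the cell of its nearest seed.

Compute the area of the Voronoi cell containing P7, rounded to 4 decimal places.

1. box [0,94]×[0,26]: [(0, 0) (94, 0) (94, 26) (0, 26)]
2. ⊥bis P7·P0 via (77.39,11.91): [(81.463, 0) (94, 0) (94, 26) (72.5714, 26)]  |A|=441.5518
3. ⊥bis P7·P1 via (50.085,17.615): [(81.463, 0) (94, 0) (94, 26) (72.5714, 26)]  |A|=441.5518
4. ⊥bis P7·P2 via (48.265,12.025): [(81.463, 0) (94, 0) (94, 26) (72.5714, 26)]  |A|=441.5518
5. ⊥bis P7·P3 via (72.25,9.81): [(81.463, 0) (94, 0) (94, 26) (72.5714, 26)]  |A|=441.5518
6. ⊥bis P7·P4 via (90.445,12.88): [(76.9993, 13.0524) (94, 12.8344) (94, 26) (72.5714, 26)]  |A|=250.6363
7. ⊥bis P7·P5 via (62.065,15.73): [(76.9993, 13.0524) (94, 12.8344) (94, 26) (72.5714, 26)]  |A|=250.6363
8. ⊥bis P7·P6 via (52.51,11.355): [(76.9993, 13.0524) (94, 12.8344) (94, 26) (72.5714, 26)]  |A|=250.6363
9. ⊥bis P7·P8 via (73.225,12.465): [(76.9993, 13.0524) (94, 12.8344) (94, 26) (72.5714, 26)]  |A|=250.6363
10. ⊥bis P7·P9 via (46.18,14.925): [(76.9993, 13.0524) (94, 12.8344) (94, 26) (72.5714, 26)]  |A|=250.6363
11. canonical 4-gon: [(76.9993, 13.0524) (94, 12.8344) (94, 26) (72.5714, 26)]
12. shoelace: 250.6363

Area of P7's cell: 250.6363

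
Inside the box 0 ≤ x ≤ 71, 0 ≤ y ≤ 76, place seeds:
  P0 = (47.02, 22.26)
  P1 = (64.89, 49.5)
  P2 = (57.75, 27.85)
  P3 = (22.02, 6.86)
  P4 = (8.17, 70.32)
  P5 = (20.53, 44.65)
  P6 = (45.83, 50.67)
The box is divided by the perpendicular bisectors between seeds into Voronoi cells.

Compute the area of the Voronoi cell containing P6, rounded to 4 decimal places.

Area of P6's cell: 907.8502

1. box [0,71]×[0,76]: [(0, 0) (71, 0) (71, 76) (0, 76)]
2. ⊥bis P6·P0 via (46.425,36.465): [(0, 34.5204) (71, 37.4944) (71, 76) (0, 76)]  |A|=2839.4754
3. ⊥bis P6·P1 via (55.36,50.085): [(0, 34.5204) (54.5448, 36.8051) (56.9508, 76) (0, 76)]  |A|=2247.3382
4. ⊥bis P6·P2 via (51.79,39.26): [(0, 34.5204) (46.4404, 36.4656) (54.7918, 40.828) (56.9508, 76) (0, 76)]  |A|=2231.0787
5. ⊥bis P6·P3 via (33.925,28.765): [(0, 47.2027) (21.6654, 35.4279) (46.4404, 36.4656) (54.7918, 40.828) (56.9508, 76) (0, 76)]  |A|=2093.6958
6. ⊥bis P6·P4 via (27,60.495): [(15.6317, 38.7071) (21.6654, 35.4279) (46.4404, 36.4656) (54.7918, 40.828) (56.9508, 76) (35.0901, 76)]  |A|=1214.3154
7. ⊥bis P6·P5 via (33.18,47.66): [(29.1469, 64.6097) (35.9482, 36.0262) (46.4404, 36.4656) (54.7918, 40.828) (56.9508, 76) (35.0901, 76)]  |A|=907.8502
8. canonical 6-gon: [(29.1469, 64.6097) (35.9482, 36.0262) (46.4404, 36.4656) (54.7918, 40.828) (56.9508, 76) (35.0901, 76)]
9. shoelace: 907.8502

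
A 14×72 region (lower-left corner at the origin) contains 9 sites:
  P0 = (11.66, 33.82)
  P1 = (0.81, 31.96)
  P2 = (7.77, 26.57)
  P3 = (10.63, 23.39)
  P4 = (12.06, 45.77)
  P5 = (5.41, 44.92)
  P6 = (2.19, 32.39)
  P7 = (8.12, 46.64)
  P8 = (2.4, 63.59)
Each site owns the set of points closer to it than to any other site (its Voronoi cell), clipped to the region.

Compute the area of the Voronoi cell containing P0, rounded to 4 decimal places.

1. box [0,14]×[0,72]: [(0, 0) (14, 0) (14, 72) (0, 72)]
2. ⊥bis P0·P1 via (6.235,32.89): [(0, 69.2608) (11.8733, 0) (14, 0) (14, 72) (0, 72)]  |A|=596.8232
3. ⊥bis P0·P2 via (9.715,30.195): [(0, 69.2608) (6.3913, 31.9783) (14, 27.8959) (14, 72) (0, 72)]  |A|=456.6929
4. ⊥bis P0·P3 via (11.145,28.605): [(0, 69.2608) (6.3913, 31.9783) (13.0242, 28.4194) (14, 28.3231) (14, 72) (0, 72)]  |A|=456.4844
5. ⊥bis P0·P4 via (11.86,39.795): [(5.012, 40.0242) (6.3913, 31.9783) (13.0242, 28.4194) (14, 28.3231) (14, 39.7234)]  |A|=80.7383
6. ⊥bis P0·P5 via (8.535,39.37): [(9.434, 39.8762) (5.4244, 37.6185) (6.3913, 31.9783) (13.0242, 28.4194) (14, 28.3231) (14, 39.7234)]  |A|=75.4498
7. ⊥bis P0·P6 via (6.925,33.105): [(9.434, 39.8762) (6.1793, 38.0436) (7.1572, 31.5674) (13.0242, 28.4194) (14, 28.3231) (14, 39.7234)]  |A|=70.8365
8. ⊥bis P0·P7 via (9.89,40.23): [(9.434, 39.8762) (6.1793, 38.0436) (7.1572, 31.5674) (13.0242, 28.4194) (14, 28.3231) (14, 39.7234)]  |A|=70.8365
9. ⊥bis P0·P8 via (7.03,48.705): [(9.434, 39.8762) (6.1793, 38.0436) (7.1572, 31.5674) (13.0242, 28.4194) (14, 28.3231) (14, 39.7234)]  |A|=70.8365
10. canonical 6-gon: [(9.434, 39.8762) (6.1793, 38.0436) (7.1572, 31.5674) (13.0242, 28.4194) (14, 28.3231) (14, 39.7234)]
11. shoelace: 70.8365

Area of P0's cell: 70.8365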